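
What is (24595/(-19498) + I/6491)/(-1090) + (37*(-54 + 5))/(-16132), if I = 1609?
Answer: 7816029909/68976027310 ≈ 0.11332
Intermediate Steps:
(24595/(-19498) + I/6491)/(-1090) + (37*(-54 + 5))/(-16132) = (24595/(-19498) + 1609/6491)/(-1090) + (37*(-54 + 5))/(-16132) = (24595*(-1/19498) + 1609*(1/6491))*(-1/1090) + (37*(-49))*(-1/16132) = (-24595/19498 + 1609/6491)*(-1/1090) - 1813*(-1/16132) = -128273863/126561518*(-1/1090) + 49/436 = 128273863/137952054620 + 49/436 = 7816029909/68976027310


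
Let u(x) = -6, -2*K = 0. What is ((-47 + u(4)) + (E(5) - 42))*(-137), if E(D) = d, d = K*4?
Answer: 13015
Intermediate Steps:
K = 0 (K = -1/2*0 = 0)
d = 0 (d = 0*4 = 0)
E(D) = 0
((-47 + u(4)) + (E(5) - 42))*(-137) = ((-47 - 6) + (0 - 42))*(-137) = (-53 - 42)*(-137) = -95*(-137) = 13015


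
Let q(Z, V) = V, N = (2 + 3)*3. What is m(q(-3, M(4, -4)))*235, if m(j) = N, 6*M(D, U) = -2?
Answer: 3525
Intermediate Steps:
M(D, U) = -⅓ (M(D, U) = (⅙)*(-2) = -⅓)
N = 15 (N = 5*3 = 15)
m(j) = 15
m(q(-3, M(4, -4)))*235 = 15*235 = 3525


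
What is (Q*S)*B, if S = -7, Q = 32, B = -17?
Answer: 3808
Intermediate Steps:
(Q*S)*B = (32*(-7))*(-17) = -224*(-17) = 3808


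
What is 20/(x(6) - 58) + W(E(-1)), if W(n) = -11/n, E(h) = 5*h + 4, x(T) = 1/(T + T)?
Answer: 1481/139 ≈ 10.655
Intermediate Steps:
x(T) = 1/(2*T)
E(h) = 4 + 5*h
20/(x(6) - 58) + W(E(-1)) = 20/((½)/6 - 58) - 11/(4 + 5*(-1)) = 20/((½)*(⅙) - 58) - 11/(4 - 5) = 20/(1/12 - 58) - 11/(-1) = 20/(-695/12) - 11*(-1) = -12/695*20 + 11 = -48/139 + 11 = 1481/139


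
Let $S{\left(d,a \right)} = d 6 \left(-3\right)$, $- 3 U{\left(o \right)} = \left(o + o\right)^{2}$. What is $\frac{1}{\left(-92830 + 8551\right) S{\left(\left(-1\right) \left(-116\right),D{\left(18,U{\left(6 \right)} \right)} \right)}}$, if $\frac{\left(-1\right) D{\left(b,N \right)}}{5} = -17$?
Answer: $\frac{1}{175974552} \approx 5.6826 \cdot 10^{-9}$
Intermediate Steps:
$U{\left(o \right)} = - \frac{4 o^{2}}{3}$ ($U{\left(o \right)} = - \frac{\left(o + o\right)^{2}}{3} = - \frac{\left(2 o\right)^{2}}{3} = - \frac{4 o^{2}}{3}$)
$D{\left(b,N \right)} = 85$ ($D{\left(b,N \right)} = \left(-5\right) \left(-17\right) = 85$)
$S{\left(d,a \right)} = - 18 d$ ($S{\left(d,a \right)} = 6 d \left(-3\right) = - 18 d$)
$\frac{1}{\left(-92830 + 8551\right) S{\left(\left(-1\right) \left(-116\right),D{\left(18,U{\left(6 \right)} \right)} \right)}} = \frac{1}{\left(-92830 + 8551\right) \left(- 18 \left(\left(-1\right) \left(-116\right)\right)\right)} = \frac{1}{\left(-84279\right) \left(\left(-18\right) 116\right)} = - \frac{1}{84279 \left(-2088\right)} = \left(- \frac{1}{84279}\right) \left(- \frac{1}{2088}\right) = \frac{1}{175974552}$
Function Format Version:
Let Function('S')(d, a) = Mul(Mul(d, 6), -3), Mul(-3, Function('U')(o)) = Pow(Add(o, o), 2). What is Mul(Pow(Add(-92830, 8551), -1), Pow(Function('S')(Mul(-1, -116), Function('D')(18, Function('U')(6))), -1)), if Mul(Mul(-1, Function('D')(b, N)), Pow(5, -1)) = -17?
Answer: Rational(1, 175974552) ≈ 5.6826e-9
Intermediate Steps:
Function('U')(o) = Mul(Rational(-4, 3), Pow(o, 2)) (Function('U')(o) = Mul(Rational(-1, 3), Pow(Add(o, o), 2)) = Mul(Rational(-1, 3), Pow(Mul(2, o), 2)) = Mul(Rational(-1, 3), Mul(4, Pow(o, 2))) = Mul(Rational(-4, 3), Pow(o, 2)))
Function('D')(b, N) = 85 (Function('D')(b, N) = Mul(-5, -17) = 85)
Function('S')(d, a) = Mul(-18, d) (Function('S')(d, a) = Mul(Mul(6, d), -3) = Mul(-18, d))
Mul(Pow(Add(-92830, 8551), -1), Pow(Function('S')(Mul(-1, -116), Function('D')(18, Function('U')(6))), -1)) = Mul(Pow(Add(-92830, 8551), -1), Pow(Mul(-18, Mul(-1, -116)), -1)) = Mul(Pow(-84279, -1), Pow(Mul(-18, 116), -1)) = Mul(Rational(-1, 84279), Pow(-2088, -1)) = Mul(Rational(-1, 84279), Rational(-1, 2088)) = Rational(1, 175974552)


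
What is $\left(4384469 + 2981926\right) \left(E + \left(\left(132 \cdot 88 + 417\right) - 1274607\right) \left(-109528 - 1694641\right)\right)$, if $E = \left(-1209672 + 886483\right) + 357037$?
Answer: $16779888370431981330$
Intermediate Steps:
$E = 33848$ ($E = -323189 + 357037 = 33848$)
$\left(4384469 + 2981926\right) \left(E + \left(\left(132 \cdot 88 + 417\right) - 1274607\right) \left(-109528 - 1694641\right)\right) = \left(4384469 + 2981926\right) \left(33848 + \left(\left(132 \cdot 88 + 417\right) - 1274607\right) \left(-109528 - 1694641\right)\right) = 7366395 \left(33848 + \left(\left(11616 + 417\right) - 1274607\right) \left(-1804169\right)\right) = 7366395 \left(33848 + \left(12033 - 1274607\right) \left(-1804169\right)\right) = 7366395 \left(33848 - -2277896871006\right) = 7366395 \left(33848 + 2277896871006\right) = 7366395 \cdot 2277896904854 = 16779888370431981330$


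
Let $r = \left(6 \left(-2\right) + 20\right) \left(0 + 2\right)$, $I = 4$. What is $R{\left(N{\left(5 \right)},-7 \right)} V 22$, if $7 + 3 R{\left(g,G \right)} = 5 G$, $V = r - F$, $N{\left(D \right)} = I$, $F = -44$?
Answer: $-18480$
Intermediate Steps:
$N{\left(D \right)} = 4$
$r = 16$ ($r = \left(-12 + 20\right) 2 = 8 \cdot 2 = 16$)
$V = 60$ ($V = 16 - -44 = 16 + 44 = 60$)
$R{\left(g,G \right)} = - \frac{7}{3} + \frac{5 G}{3}$
$R{\left(N{\left(5 \right)},-7 \right)} V 22 = \left(- \frac{7}{3} + \frac{5}{3} \left(-7\right)\right) 60 \cdot 22 = \left(- \frac{7}{3} - \frac{35}{3}\right) 60 \cdot 22 = \left(-14\right) 60 \cdot 22 = \left(-840\right) 22 = -18480$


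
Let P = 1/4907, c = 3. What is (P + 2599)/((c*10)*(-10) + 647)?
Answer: 12753294/1702729 ≈ 7.4899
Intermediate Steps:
P = 1/4907 ≈ 0.00020379
(P + 2599)/((c*10)*(-10) + 647) = (1/4907 + 2599)/((3*10)*(-10) + 647) = 12753294/(4907*(30*(-10) + 647)) = 12753294/(4907*(-300 + 647)) = (12753294/4907)/347 = (12753294/4907)*(1/347) = 12753294/1702729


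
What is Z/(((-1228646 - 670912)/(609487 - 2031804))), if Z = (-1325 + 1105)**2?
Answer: 34420071400/949779 ≈ 36240.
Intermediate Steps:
Z = 48400 (Z = (-220)**2 = 48400)
Z/(((-1228646 - 670912)/(609487 - 2031804))) = 48400/(((-1228646 - 670912)/(609487 - 2031804))) = 48400/((-1899558/(-1422317))) = 48400/((-1899558*(-1/1422317))) = 48400/(1899558/1422317) = 48400*(1422317/1899558) = 34420071400/949779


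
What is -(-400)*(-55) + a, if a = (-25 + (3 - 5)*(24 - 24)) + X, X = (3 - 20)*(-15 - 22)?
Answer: -21396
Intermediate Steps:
X = 629 (X = -17*(-37) = 629)
a = 604 (a = (-25 + (3 - 5)*(24 - 24)) + 629 = (-25 - 2*0) + 629 = (-25 + 0) + 629 = -25 + 629 = 604)
-(-400)*(-55) + a = -(-400)*(-55) + 604 = -100*220 + 604 = -22000 + 604 = -21396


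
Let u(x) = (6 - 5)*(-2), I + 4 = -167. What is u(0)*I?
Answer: 342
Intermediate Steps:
I = -171 (I = -4 - 167 = -171)
u(x) = -2 (u(x) = 1*(-2) = -2)
u(0)*I = -2*(-171) = 342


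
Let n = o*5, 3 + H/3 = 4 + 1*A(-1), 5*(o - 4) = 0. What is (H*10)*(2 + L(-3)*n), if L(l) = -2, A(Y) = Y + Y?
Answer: 1140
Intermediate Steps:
A(Y) = 2*Y
o = 4 (o = 4 + (⅕)*0 = 4 + 0 = 4)
H = -3 (H = -9 + 3*(4 + 1*(2*(-1))) = -9 + 3*(4 + 1*(-2)) = -9 + 3*(4 - 2) = -9 + 3*2 = -9 + 6 = -3)
n = 20 (n = 4*5 = 20)
(H*10)*(2 + L(-3)*n) = (-3*10)*(2 - 2*20) = -30*(2 - 40) = -30*(-38) = 1140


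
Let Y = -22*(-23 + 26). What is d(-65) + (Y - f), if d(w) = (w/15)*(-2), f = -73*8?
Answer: 1580/3 ≈ 526.67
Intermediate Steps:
Y = -66 (Y = -22*3 = -66)
f = -584
d(w) = -2*w/15 (d(w) = (w*(1/15))*(-2) = (w/15)*(-2) = -2*w/15)
d(-65) + (Y - f) = -2/15*(-65) + (-66 - 1*(-584)) = 26/3 + (-66 + 584) = 26/3 + 518 = 1580/3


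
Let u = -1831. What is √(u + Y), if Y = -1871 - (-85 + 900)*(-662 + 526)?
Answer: √107138 ≈ 327.32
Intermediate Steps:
Y = 108969 (Y = -1871 - 815*(-136) = -1871 - 1*(-110840) = -1871 + 110840 = 108969)
√(u + Y) = √(-1831 + 108969) = √107138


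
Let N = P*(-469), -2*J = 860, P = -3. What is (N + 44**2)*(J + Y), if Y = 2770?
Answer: 7822620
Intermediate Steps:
J = -430 (J = -1/2*860 = -430)
N = 1407 (N = -3*(-469) = 1407)
(N + 44**2)*(J + Y) = (1407 + 44**2)*(-430 + 2770) = (1407 + 1936)*2340 = 3343*2340 = 7822620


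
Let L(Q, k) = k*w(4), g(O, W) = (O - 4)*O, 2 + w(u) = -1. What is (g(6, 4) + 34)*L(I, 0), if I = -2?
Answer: 0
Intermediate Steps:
w(u) = -3 (w(u) = -2 - 1 = -3)
g(O, W) = O*(-4 + O) (g(O, W) = (-4 + O)*O = O*(-4 + O))
L(Q, k) = -3*k (L(Q, k) = k*(-3) = -3*k)
(g(6, 4) + 34)*L(I, 0) = (6*(-4 + 6) + 34)*(-3*0) = (6*2 + 34)*0 = (12 + 34)*0 = 46*0 = 0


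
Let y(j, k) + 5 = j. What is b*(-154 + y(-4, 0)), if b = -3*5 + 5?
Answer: 1630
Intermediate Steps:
y(j, k) = -5 + j
b = -10 (b = -15 + 5 = -10)
b*(-154 + y(-4, 0)) = -10*(-154 + (-5 - 4)) = -10*(-154 - 9) = -10*(-163) = 1630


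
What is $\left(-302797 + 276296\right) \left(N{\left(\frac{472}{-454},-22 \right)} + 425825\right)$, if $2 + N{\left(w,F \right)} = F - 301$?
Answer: $-11276175500$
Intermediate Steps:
$N{\left(w,F \right)} = -303 + F$ ($N{\left(w,F \right)} = -2 + \left(F - 301\right) = -2 + \left(-301 + F\right) = -303 + F$)
$\left(-302797 + 276296\right) \left(N{\left(\frac{472}{-454},-22 \right)} + 425825\right) = \left(-302797 + 276296\right) \left(\left(-303 - 22\right) + 425825\right) = - 26501 \left(-325 + 425825\right) = \left(-26501\right) 425500 = -11276175500$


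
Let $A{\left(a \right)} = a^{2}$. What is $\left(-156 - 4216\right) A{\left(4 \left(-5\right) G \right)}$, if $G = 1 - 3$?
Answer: $-6995200$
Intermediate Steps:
$G = -2$ ($G = 1 - 3 = -2$)
$\left(-156 - 4216\right) A{\left(4 \left(-5\right) G \right)} = \left(-156 - 4216\right) \left(4 \left(-5\right) \left(-2\right)\right)^{2} = \left(-156 - 4216\right) \left(\left(-20\right) \left(-2\right)\right)^{2} = - 4372 \cdot 40^{2} = \left(-4372\right) 1600 = -6995200$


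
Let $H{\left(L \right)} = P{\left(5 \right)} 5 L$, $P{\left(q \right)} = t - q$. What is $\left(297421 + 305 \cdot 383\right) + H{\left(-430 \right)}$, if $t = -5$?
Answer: $435736$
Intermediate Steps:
$P{\left(q \right)} = -5 - q$
$H{\left(L \right)} = - 50 L$ ($H{\left(L \right)} = \left(-5 - 5\right) 5 L = \left(-10\right) 5 L = - 50 L$)
$\left(297421 + 305 \cdot 383\right) + H{\left(-430 \right)} = \left(297421 + 305 \cdot 383\right) - -21500 = \left(297421 + 116815\right) + 21500 = 414236 + 21500 = 435736$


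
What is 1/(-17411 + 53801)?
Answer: 1/36390 ≈ 2.7480e-5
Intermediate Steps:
1/(-17411 + 53801) = 1/36390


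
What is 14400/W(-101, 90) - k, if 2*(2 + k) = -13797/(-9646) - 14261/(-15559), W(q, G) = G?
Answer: 6896339401/42880604 ≈ 160.83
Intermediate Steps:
k = -35442761/42880604 (k = -2 + (-13797/(-9646) - 14261/(-15559))/2 = -2 + (-13797*(-1/9646) - 14261*(-1/15559))/2 = -2 + (1971/1378 + 14261/15559)/2 = -2 + (1/2)*(50318447/21440302) = -2 + 50318447/42880604 = -35442761/42880604 ≈ -0.82655)
14400/W(-101, 90) - k = 14400/90 - 1*(-35442761/42880604) = 14400*(1/90) + 35442761/42880604 = 160 + 35442761/42880604 = 6896339401/42880604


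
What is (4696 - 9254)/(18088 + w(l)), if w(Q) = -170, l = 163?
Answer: -2279/8959 ≈ -0.25438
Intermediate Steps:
(4696 - 9254)/(18088 + w(l)) = (4696 - 9254)/(18088 - 170) = -4558/17918 = -4558*1/17918 = -2279/8959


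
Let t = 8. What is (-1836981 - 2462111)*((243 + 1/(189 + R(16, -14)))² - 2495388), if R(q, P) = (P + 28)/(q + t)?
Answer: 7744239246071587236/739375 ≈ 1.0474e+13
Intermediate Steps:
R(q, P) = (28 + P)/(8 + q) (R(q, P) = (P + 28)/(q + 8) = (28 + P)/(8 + q))
(-1836981 - 2462111)*((243 + 1/(189 + R(16, -14)))² - 2495388) = (-1836981 - 2462111)*((243 + 1/(189 + (28 - 14)/(8 + 16)))² - 2495388) = -4299092*((243 + 1/(189 + 14/24))² - 2495388) = -4299092*((243 + 1/(189 + (1/24)*14))² - 2495388) = -4299092*((243 + 1/(189 + 7/12))² - 2495388) = -4299092*((243 + 1/(2275/12))² - 2495388) = -4299092*((243 + 12/2275)² - 2495388) = -4299092*((552837/2275)² - 2495388) = -4299092*(305628748569/5175625 - 2495388) = -4299092*(-12609563768931/5175625) = 7744239246071587236/739375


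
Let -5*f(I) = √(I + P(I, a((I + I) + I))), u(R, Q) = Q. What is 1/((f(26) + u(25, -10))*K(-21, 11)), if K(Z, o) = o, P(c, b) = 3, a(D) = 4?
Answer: -250/27181 + 5*√29/27181 ≈ -0.0082070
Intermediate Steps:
f(I) = -√(3 + I)/5 (f(I) = -√(I + 3)/5 = -√(3 + I)/5)
1/((f(26) + u(25, -10))*K(-21, 11)) = 1/(-√(3 + 26)/5 - 10*11) = (1/11)/(-√29/5 - 10) = (1/11)/(-10 - √29/5) = 1/(11*(-10 - √29/5))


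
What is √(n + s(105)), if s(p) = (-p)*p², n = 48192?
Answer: I*√1109433 ≈ 1053.3*I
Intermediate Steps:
s(p) = -p³
√(n + s(105)) = √(48192 - 1*105³) = √(48192 - 1*1157625) = √(48192 - 1157625) = √(-1109433) = I*√1109433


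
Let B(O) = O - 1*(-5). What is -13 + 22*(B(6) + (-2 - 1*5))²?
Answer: 339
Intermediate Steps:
B(O) = 5 + O (B(O) = O + 5 = 5 + O)
-13 + 22*(B(6) + (-2 - 1*5))² = -13 + 22*((5 + 6) + (-2 - 1*5))² = -13 + 22*(11 + (-2 - 5))² = -13 + 22*(11 - 7)² = -13 + 22*4² = -13 + 22*16 = -13 + 352 = 339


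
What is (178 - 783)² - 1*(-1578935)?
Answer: 1944960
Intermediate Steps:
(178 - 783)² - 1*(-1578935) = (-605)² + 1578935 = 366025 + 1578935 = 1944960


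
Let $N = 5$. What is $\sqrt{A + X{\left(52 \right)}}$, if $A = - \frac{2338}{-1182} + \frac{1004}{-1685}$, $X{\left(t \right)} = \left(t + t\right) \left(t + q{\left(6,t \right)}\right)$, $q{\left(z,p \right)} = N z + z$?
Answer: $\frac{\sqrt{9077293270093035}}{995835} \approx 95.673$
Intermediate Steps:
$q{\left(z,p \right)} = 6 z$ ($q{\left(z,p \right)} = 5 z + z = 6 z$)
$X{\left(t \right)} = 2 t \left(36 + t\right)$ ($X{\left(t \right)} = \left(t + t\right) \left(t + 6 \cdot 6\right) = 2 t \left(t + 36\right) = 2 t \left(36 + t\right)$)
$A = \frac{1376401}{995835}$ ($A = \left(-2338\right) \left(- \frac{1}{1182}\right) + 1004 \left(- \frac{1}{1685}\right) = \frac{1169}{591} - \frac{1004}{1685} = \frac{1376401}{995835} \approx 1.3822$)
$\sqrt{A + X{\left(52 \right)}} = \sqrt{\frac{1376401}{995835} + 2 \cdot 52 \left(36 + 52\right)} = \sqrt{\frac{1376401}{995835} + 2 \cdot 52 \cdot 88} = \sqrt{\frac{1376401}{995835} + 9152} = \sqrt{\frac{9115258321}{995835}} = \frac{\sqrt{9077293270093035}}{995835}$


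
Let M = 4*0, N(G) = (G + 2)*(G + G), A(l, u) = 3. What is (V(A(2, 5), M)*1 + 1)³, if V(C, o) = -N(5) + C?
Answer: -287496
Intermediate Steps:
N(G) = 2*G*(2 + G) (N(G) = (2 + G)*(2*G) = 2*G*(2 + G))
M = 0
V(C, o) = -70 + C (V(C, o) = -2*5*(2 + 5) + C = -2*5*7 + C = -1*70 + C = -70 + C)
(V(A(2, 5), M)*1 + 1)³ = ((-70 + 3)*1 + 1)³ = (-67*1 + 1)³ = (-67 + 1)³ = (-66)³ = -287496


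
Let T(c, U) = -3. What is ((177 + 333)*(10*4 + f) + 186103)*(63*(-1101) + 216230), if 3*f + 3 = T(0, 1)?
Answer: 30178671761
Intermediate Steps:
f = -2 (f = -1 + (1/3)*(-3) = -1 - 1 = -2)
((177 + 333)*(10*4 + f) + 186103)*(63*(-1101) + 216230) = ((177 + 333)*(10*4 - 2) + 186103)*(63*(-1101) + 216230) = (510*(40 - 2) + 186103)*(-69363 + 216230) = (510*38 + 186103)*146867 = (19380 + 186103)*146867 = 205483*146867 = 30178671761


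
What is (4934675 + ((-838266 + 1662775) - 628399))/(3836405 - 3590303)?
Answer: 5130785/246102 ≈ 20.848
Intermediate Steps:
(4934675 + ((-838266 + 1662775) - 628399))/(3836405 - 3590303) = (4934675 + (824509 - 628399))/246102 = (4934675 + 196110)*(1/246102) = 5130785*(1/246102) = 5130785/246102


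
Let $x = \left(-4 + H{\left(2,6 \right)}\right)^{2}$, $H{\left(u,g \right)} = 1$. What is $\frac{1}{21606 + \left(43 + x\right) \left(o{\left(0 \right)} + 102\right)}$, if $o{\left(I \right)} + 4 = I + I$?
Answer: $\frac{1}{26702} \approx 3.745 \cdot 10^{-5}$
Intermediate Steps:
$o{\left(I \right)} = -4 + 2 I$ ($o{\left(I \right)} = -4 + \left(I + I\right) = -4 + 2 I$)
$x = 9$ ($x = \left(-4 + 1\right)^{2} = \left(-3\right)^{2} = 9$)
$\frac{1}{21606 + \left(43 + x\right) \left(o{\left(0 \right)} + 102\right)} = \frac{1}{21606 + \left(43 + 9\right) \left(\left(-4 + 2 \cdot 0\right) + 102\right)} = \frac{1}{21606 + 52 \left(\left(-4 + 0\right) + 102\right)} = \frac{1}{21606 + 52 \left(-4 + 102\right)} = \frac{1}{21606 + 52 \cdot 98} = \frac{1}{21606 + 5096} = \frac{1}{26702}$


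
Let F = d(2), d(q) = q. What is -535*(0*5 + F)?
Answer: -1070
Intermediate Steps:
F = 2
-535*(0*5 + F) = -535*(0*5 + 2) = -535*(0 + 2) = -535*2 = -1070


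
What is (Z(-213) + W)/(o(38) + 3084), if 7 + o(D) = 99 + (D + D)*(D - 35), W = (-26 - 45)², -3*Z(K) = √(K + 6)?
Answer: 5041/3404 - I*√23/3404 ≈ 1.4809 - 0.0014089*I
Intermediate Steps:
Z(K) = -√(6 + K)/3 (Z(K) = -√(K + 6)/3 = -√(6 + K)/3)
W = 5041 (W = (-71)² = 5041)
o(D) = 92 + 2*D*(-35 + D) (o(D) = -7 + (99 + (D + D)*(D - 35)) = -7 + (99 + (2*D)*(-35 + D)) = -7 + (99 + 2*D*(-35 + D)) = 92 + 2*D*(-35 + D))
(Z(-213) + W)/(o(38) + 3084) = (-√(6 - 213)/3 + 5041)/((92 - 70*38 + 2*38²) + 3084) = (-I*√23 + 5041)/((92 - 2660 + 2*1444) + 3084) = (-I*√23 + 5041)/((92 - 2660 + 2888) + 3084) = (-I*√23 + 5041)/(320 + 3084) = (5041 - I*√23)/3404 = (5041 - I*√23)*(1/3404) = 5041/3404 - I*√23/3404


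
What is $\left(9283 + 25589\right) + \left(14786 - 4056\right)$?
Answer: $45602$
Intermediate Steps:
$\left(9283 + 25589\right) + \left(14786 - 4056\right) = 34872 + 10730 = 45602$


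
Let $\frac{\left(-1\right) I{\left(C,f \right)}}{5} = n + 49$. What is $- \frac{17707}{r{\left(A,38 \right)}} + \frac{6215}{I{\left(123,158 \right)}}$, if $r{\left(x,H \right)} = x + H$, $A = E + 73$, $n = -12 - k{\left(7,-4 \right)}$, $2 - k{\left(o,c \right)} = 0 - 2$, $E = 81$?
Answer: $- \frac{8313}{64} \approx -129.89$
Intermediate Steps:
$k{\left(o,c \right)} = 4$ ($k{\left(o,c \right)} = 2 - \left(0 - 2\right) = 2 - -2 = 2 + 2 = 4$)
$n = -16$ ($n = -12 - 4 = -16$)
$A = 154$ ($A = 81 + 73 = 154$)
$I{\left(C,f \right)} = -165$ ($I{\left(C,f \right)} = - 5 \left(-16 + 49\right) = \left(-5\right) 33 = -165$)
$r{\left(x,H \right)} = H + x$
$- \frac{17707}{r{\left(A,38 \right)}} + \frac{6215}{I{\left(123,158 \right)}} = - \frac{17707}{38 + 154} + \frac{6215}{-165} = - \frac{17707}{192} + 6215 \left(- \frac{1}{165}\right) = \left(-17707\right) \frac{1}{192} - \frac{113}{3} = - \frac{17707}{192} - \frac{113}{3} = - \frac{8313}{64}$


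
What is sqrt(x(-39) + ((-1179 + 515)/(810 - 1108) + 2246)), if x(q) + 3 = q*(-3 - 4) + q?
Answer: 3*sqrt(6115705)/149 ≈ 49.792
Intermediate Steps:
x(q) = -3 - 6*q (x(q) = -3 + (q*(-3 - 4) + q) = -3 + (q*(-7) + q) = -3 + (-7*q + q) = -3 - 6*q)
sqrt(x(-39) + ((-1179 + 515)/(810 - 1108) + 2246)) = sqrt((-3 - 6*(-39)) + ((-1179 + 515)/(810 - 1108) + 2246)) = sqrt((-3 + 234) + (-664/(-298) + 2246)) = sqrt(231 + (-664*(-1/298) + 2246)) = sqrt(231 + (332/149 + 2246)) = sqrt(231 + 334986/149) = sqrt(369405/149) = 3*sqrt(6115705)/149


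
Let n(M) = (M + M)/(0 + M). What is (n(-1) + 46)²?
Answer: 2304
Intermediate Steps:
n(M) = 2 (n(M) = (2*M)/M = 2)
(n(-1) + 46)² = (2 + 46)² = 48² = 2304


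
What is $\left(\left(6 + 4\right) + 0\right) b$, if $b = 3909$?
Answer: $39090$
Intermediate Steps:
$\left(\left(6 + 4\right) + 0\right) b = \left(\left(6 + 4\right) + 0\right) 3909 = \left(10 + 0\right) 3909 = 10 \cdot 3909 = 39090$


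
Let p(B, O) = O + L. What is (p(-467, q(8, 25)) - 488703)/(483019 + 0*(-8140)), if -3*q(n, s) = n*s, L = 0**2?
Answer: -1466309/1449057 ≈ -1.0119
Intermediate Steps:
L = 0
q(n, s) = -n*s/3
p(B, O) = O (p(B, O) = O + 0 = O)
(p(-467, q(8, 25)) - 488703)/(483019 + 0*(-8140)) = (-1/3*8*25 - 488703)/(483019 + 0*(-8140)) = (-200/3 - 488703)/(483019 + 0) = -1466309/3/483019 = -1466309/3*1/483019 = -1466309/1449057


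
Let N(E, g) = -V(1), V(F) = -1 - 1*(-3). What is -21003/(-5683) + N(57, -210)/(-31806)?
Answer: 334016392/90376749 ≈ 3.6958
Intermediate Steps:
V(F) = 2 (V(F) = -1 + 3 = 2)
N(E, g) = -2 (N(E, g) = -1*2 = -2)
-21003/(-5683) + N(57, -210)/(-31806) = -21003/(-5683) - 2/(-31806) = -21003*(-1/5683) - 2*(-1/31806) = 21003/5683 + 1/15903 = 334016392/90376749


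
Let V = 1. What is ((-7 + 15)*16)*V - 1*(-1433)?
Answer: 1561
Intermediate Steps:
((-7 + 15)*16)*V - 1*(-1433) = ((-7 + 15)*16)*1 - 1*(-1433) = (8*16)*1 + 1433 = 128*1 + 1433 = 128 + 1433 = 1561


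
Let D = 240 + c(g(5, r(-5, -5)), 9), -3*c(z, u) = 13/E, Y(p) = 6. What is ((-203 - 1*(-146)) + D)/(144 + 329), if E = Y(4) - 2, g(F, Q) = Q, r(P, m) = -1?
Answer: 2183/5676 ≈ 0.38460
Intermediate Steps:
E = 4 (E = 6 - 2 = 4)
c(z, u) = -13/12 (c(z, u) = -13/(3*4) = -⅓*13/4 = -13/12)
D = 2867/12 (D = 240 - 13/12 = 2867/12 ≈ 238.92)
((-203 - 1*(-146)) + D)/(144 + 329) = ((-203 - 1*(-146)) + 2867/12)/(144 + 329) = ((-203 + 146) + 2867/12)/473 = (-57 + 2867/12)*(1/473) = (2183/12)*(1/473) = 2183/5676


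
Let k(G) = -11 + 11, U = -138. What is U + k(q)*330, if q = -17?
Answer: -138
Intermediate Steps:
k(G) = 0
U + k(q)*330 = -138 + 0*330 = -138 + 0 = -138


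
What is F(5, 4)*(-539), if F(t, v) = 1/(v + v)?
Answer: -539/8 ≈ -67.375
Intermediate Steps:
F(t, v) = 1/(2*v)
F(5, 4)*(-539) = ((1/2)/4)*(-539) = ((1/2)*(1/4))*(-539) = (1/8)*(-539) = -539/8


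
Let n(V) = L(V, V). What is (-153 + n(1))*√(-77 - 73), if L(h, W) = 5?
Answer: -740*I*√6 ≈ -1812.6*I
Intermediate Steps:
n(V) = 5
(-153 + n(1))*√(-77 - 73) = (-153 + 5)*√(-77 - 73) = -740*I*√6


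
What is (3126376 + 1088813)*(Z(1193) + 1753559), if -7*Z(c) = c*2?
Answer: 51731020812603/7 ≈ 7.3901e+12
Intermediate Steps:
Z(c) = -2*c/7 (Z(c) = -c*2/7 = -2*c/7)
(3126376 + 1088813)*(Z(1193) + 1753559) = (3126376 + 1088813)*(-2/7*1193 + 1753559) = 4215189*(-2386/7 + 1753559) = 4215189*(12272527/7) = 51731020812603/7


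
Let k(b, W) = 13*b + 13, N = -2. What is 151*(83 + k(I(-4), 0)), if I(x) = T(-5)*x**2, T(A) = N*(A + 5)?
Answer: 14496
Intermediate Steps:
T(A) = -10 - 2*A (T(A) = -2*(A + 5) = -2*(5 + A) = -10 - 2*A)
I(x) = 0 (I(x) = (-10 - 2*(-5))*x**2 = (-10 + 10)*x**2 = 0*x**2 = 0)
k(b, W) = 13 + 13*b
151*(83 + k(I(-4), 0)) = 151*(83 + (13 + 13*0)) = 151*(83 + (13 + 0)) = 151*(83 + 13) = 151*96 = 14496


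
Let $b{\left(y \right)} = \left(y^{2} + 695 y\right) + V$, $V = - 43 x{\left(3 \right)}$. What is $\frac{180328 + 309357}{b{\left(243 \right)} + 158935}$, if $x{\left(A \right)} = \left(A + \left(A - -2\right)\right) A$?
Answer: $\frac{489685}{385837} \approx 1.2691$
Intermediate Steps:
$x{\left(A \right)} = A \left(2 + 2 A\right)$ ($x{\left(A \right)} = \left(A + \left(A + 2\right)\right) A = \left(A + \left(2 + A\right)\right) A = \left(2 + 2 A\right) A = A \left(2 + 2 A\right)$)
$V = -1032$ ($V = - 43 \cdot 2 \cdot 3 \left(1 + 3\right) = - 43 \cdot 2 \cdot 3 \cdot 4 = \left(-43\right) 24 = -1032$)
$b{\left(y \right)} = -1032 + y^{2} + 695 y$ ($b{\left(y \right)} = \left(y^{2} + 695 y\right) - 1032 = -1032 + y^{2} + 695 y$)
$\frac{180328 + 309357}{b{\left(243 \right)} + 158935} = \frac{180328 + 309357}{\left(-1032 + 243^{2} + 695 \cdot 243\right) + 158935} = \frac{489685}{\left(-1032 + 59049 + 168885\right) + 158935} = \frac{489685}{226902 + 158935} = \frac{489685}{385837}$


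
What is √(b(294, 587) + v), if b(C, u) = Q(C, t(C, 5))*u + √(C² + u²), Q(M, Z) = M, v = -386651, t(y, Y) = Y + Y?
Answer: √(-214073 + √431005) ≈ 461.97*I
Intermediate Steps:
t(y, Y) = 2*Y
b(C, u) = √(C² + u²) + C*u (b(C, u) = C*u + √(C² + u²) = √(C² + u²) + C*u)
√(b(294, 587) + v) = √((√(294² + 587²) + 294*587) - 386651) = √((√(86436 + 344569) + 172578) - 386651) = √((√431005 + 172578) - 386651) = √((172578 + √431005) - 386651) = √(-214073 + √431005)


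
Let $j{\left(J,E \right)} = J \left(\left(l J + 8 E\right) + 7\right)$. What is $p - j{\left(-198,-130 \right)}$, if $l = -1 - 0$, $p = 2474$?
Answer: $-162856$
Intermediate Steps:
$l = -1$ ($l = -1 + 0 = -1$)
$j{\left(J,E \right)} = J \left(7 - J + 8 E\right)$ ($j{\left(J,E \right)} = J \left(\left(- J + 8 E\right) + 7\right) = J \left(7 - J + 8 E\right)$)
$p - j{\left(-198,-130 \right)} = 2474 - - 198 \left(7 - -198 + 8 \left(-130\right)\right) = 2474 - - 198 \left(7 + 198 - 1040\right) = 2474 - \left(-198\right) \left(-835\right) = 2474 - 165330 = -162856$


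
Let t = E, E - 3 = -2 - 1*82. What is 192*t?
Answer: -15552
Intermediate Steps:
E = -81 (E = 3 + (-2 - 1*82) = 3 + (-2 - 82) = 3 - 84 = -81)
t = -81
192*t = 192*(-81) = -15552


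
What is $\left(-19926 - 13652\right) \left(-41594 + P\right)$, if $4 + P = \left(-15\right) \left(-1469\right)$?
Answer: $656886414$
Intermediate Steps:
$P = 22031$ ($P = -4 - -22035 = -4 + 22035 = 22031$)
$\left(-19926 - 13652\right) \left(-41594 + P\right) = \left(-19926 - 13652\right) \left(-41594 + 22031\right) = \left(-33578\right) \left(-19563\right) = 656886414$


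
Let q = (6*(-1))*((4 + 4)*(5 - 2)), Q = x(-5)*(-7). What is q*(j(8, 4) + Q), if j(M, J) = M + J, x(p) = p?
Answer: -6768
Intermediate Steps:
j(M, J) = J + M
Q = 35 (Q = -5*(-7) = 35)
q = -144 (q = -48*3 = -6*24 = -144)
q*(j(8, 4) + Q) = -144*((4 + 8) + 35) = -144*(12 + 35) = -144*47 = -6768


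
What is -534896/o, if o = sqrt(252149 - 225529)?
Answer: -267448*sqrt(55)/605 ≈ -3278.4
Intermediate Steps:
o = 22*sqrt(55) (o = sqrt(26620) = 22*sqrt(55) ≈ 163.16)
-534896/o = -534896*sqrt(55)/1210 = -267448*sqrt(55)/605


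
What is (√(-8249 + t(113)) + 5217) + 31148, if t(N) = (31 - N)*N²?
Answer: 36365 + I*√1055307 ≈ 36365.0 + 1027.3*I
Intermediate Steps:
t(N) = N²*(31 - N)
(√(-8249 + t(113)) + 5217) + 31148 = (√(-8249 + 113²*(31 - 1*113)) + 5217) + 31148 = (√(-8249 + 12769*(31 - 113)) + 5217) + 31148 = (√(-8249 + 12769*(-82)) + 5217) + 31148 = (√(-8249 - 1047058) + 5217) + 31148 = (√(-1055307) + 5217) + 31148 = (I*√1055307 + 5217) + 31148 = (5217 + I*√1055307) + 31148 = 36365 + I*√1055307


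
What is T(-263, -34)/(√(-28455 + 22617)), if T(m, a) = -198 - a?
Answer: 82*I*√5838/2919 ≈ 2.1464*I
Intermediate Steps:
T(-263, -34)/(√(-28455 + 22617)) = (-198 - 1*(-34))/(√(-28455 + 22617)) = (-198 + 34)/(√(-5838)) = -164*(-I*√5838/5838) = -(-82)*I*√5838/2919 = 82*I*√5838/2919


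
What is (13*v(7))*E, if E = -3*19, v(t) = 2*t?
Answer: -10374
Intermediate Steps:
E = -57
(13*v(7))*E = (13*(2*7))*(-57) = (13*14)*(-57) = 182*(-57) = -10374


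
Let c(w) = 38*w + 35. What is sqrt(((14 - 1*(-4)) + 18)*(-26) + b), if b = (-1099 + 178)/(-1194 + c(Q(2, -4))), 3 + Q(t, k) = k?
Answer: I*sqrt(8441567)/95 ≈ 30.584*I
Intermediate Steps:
Q(t, k) = -3 + k
c(w) = 35 + 38*w
b = 307/475 (b = (-1099 + 178)/(-1194 + (35 + 38*(-3 - 4))) = -921/(-1194 + (35 + 38*(-7))) = -921/(-1194 + (35 - 266)) = -921/(-1194 - 231) = -921/(-1425) = -921*(-1/1425) = 307/475 ≈ 0.64632)
sqrt(((14 - 1*(-4)) + 18)*(-26) + b) = sqrt(((14 - 1*(-4)) + 18)*(-26) + 307/475) = sqrt(((14 + 4) + 18)*(-26) + 307/475) = sqrt((18 + 18)*(-26) + 307/475) = sqrt(36*(-26) + 307/475) = sqrt(-936 + 307/475) = sqrt(-444293/475) = I*sqrt(8441567)/95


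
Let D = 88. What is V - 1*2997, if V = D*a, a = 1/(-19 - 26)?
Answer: -134953/45 ≈ -2999.0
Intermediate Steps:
a = -1/45 (a = 1/(-45) = -1/45 ≈ -0.022222)
V = -88/45 (V = 88*(-1/45) = -88/45 ≈ -1.9556)
V - 1*2997 = -88/45 - 1*2997 = -88/45 - 2997 = -134953/45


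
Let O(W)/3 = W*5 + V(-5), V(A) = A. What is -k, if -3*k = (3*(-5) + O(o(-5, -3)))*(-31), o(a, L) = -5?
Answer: 1085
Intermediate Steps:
O(W) = -15 + 15*W (O(W) = 3*(W*5 - 5) = 3*(5*W - 5) = 3*(-5 + 5*W) = -15 + 15*W)
k = -1085 (k = -(3*(-5) + (-15 + 15*(-5)))*(-31)/3 = -(-15 + (-15 - 75))*(-31)/3 = -(-15 - 90)*(-31)/3 = -(-35)*(-31) = -⅓*3255 = -1085)
-k = -1*(-1085) = 1085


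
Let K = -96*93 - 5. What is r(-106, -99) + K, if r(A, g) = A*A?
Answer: 2303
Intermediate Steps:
r(A, g) = A²
K = -8933 (K = -8928 - 5 = -8933)
r(-106, -99) + K = (-106)² - 8933 = 11236 - 8933 = 2303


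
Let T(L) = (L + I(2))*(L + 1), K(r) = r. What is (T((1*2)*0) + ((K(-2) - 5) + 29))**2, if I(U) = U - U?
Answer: 484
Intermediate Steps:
I(U) = 0
T(L) = L*(1 + L) (T(L) = (L + 0)*(L + 1) = L*(1 + L))
(T((1*2)*0) + ((K(-2) - 5) + 29))**2 = (((1*2)*0)*(1 + (1*2)*0) + ((-2 - 5) + 29))**2 = ((2*0)*(1 + 2*0) + (-7 + 29))**2 = (0*(1 + 0) + 22)**2 = (0*1 + 22)**2 = (0 + 22)**2 = 22**2 = 484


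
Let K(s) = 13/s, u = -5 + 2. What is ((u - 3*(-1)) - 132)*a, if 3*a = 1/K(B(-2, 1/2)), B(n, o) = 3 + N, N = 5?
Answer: -352/13 ≈ -27.077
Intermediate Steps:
u = -3
B(n, o) = 8 (B(n, o) = 3 + 5 = 8)
a = 8/39 (a = 1/(3*((13/8))) = 1/(3*((13*(⅛)))) = 1/(3*(13/8)) = (⅓)*(8/13) = 8/39 ≈ 0.20513)
((u - 3*(-1)) - 132)*a = ((-3 - 3*(-1)) - 132)*(8/39) = ((-3 + 3) - 132)*(8/39) = (0 - 132)*(8/39) = -132*8/39 = -352/13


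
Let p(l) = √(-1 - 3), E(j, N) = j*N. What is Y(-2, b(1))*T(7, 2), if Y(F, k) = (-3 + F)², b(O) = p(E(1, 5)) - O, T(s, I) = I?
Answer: 50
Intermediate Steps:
E(j, N) = N*j
p(l) = 2*I (p(l) = √(-4) = 2*I)
b(O) = -O + 2*I (b(O) = 2*I - O = -O + 2*I)
Y(-2, b(1))*T(7, 2) = (-3 - 2)²*2 = (-5)²*2 = 25*2 = 50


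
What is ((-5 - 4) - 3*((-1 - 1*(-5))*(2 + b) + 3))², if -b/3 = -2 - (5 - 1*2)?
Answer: 49284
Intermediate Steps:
b = 15 (b = -3*(-2 - (5 - 1*2)) = -3*(-2 - (5 - 2)) = -3*(-2 - 1*3) = -3*(-2 - 3) = -3*(-5) = 15)
((-5 - 4) - 3*((-1 - 1*(-5))*(2 + b) + 3))² = ((-5 - 4) - 3*((-1 - 1*(-5))*(2 + 15) + 3))² = (-9 - 3*((-1 + 5)*17 + 3))² = (-9 - 3*(4*17 + 3))² = (-9 - 3*(68 + 3))² = (-9 - 3*71)² = (-9 - 213)² = (-222)² = 49284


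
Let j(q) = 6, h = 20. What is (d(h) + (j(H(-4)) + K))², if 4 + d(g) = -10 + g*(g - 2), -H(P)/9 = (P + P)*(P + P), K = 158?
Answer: 260100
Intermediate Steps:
H(P) = -36*P² (H(P) = -9*(P + P)*(P + P) = -9*2*P*2*P = -36*P²)
d(g) = -14 + g*(-2 + g) (d(g) = -4 + (-10 + g*(g - 2)) = -4 + (-10 + g*(-2 + g)) = -14 + g*(-2 + g))
(d(h) + (j(H(-4)) + K))² = ((-14 + 20² - 2*20) + (6 + 158))² = ((-14 + 400 - 40) + 164)² = (346 + 164)² = 510² = 260100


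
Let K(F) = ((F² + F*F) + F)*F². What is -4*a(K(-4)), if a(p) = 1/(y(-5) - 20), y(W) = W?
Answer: 4/25 ≈ 0.16000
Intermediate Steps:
K(F) = F²*(F + 2*F²) (K(F) = ((F² + F²) + F)*F² = (2*F² + F)*F² = (F + 2*F²)*F² = F²*(F + 2*F²))
a(p) = -1/25 (a(p) = 1/(-5 - 20) = 1/(-25) = -1/25)
-4*a(K(-4)) = -4*(-1/25) = 4/25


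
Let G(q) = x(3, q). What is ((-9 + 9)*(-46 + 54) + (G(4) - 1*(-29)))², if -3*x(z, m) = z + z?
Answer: 729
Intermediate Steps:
x(z, m) = -2*z/3 (x(z, m) = -(z + z)/3 = -2*z/3)
G(q) = -2 (G(q) = -⅔*3 = -2)
((-9 + 9)*(-46 + 54) + (G(4) - 1*(-29)))² = ((-9 + 9)*(-46 + 54) + (-2 - 1*(-29)))² = (0*8 + (-2 + 29))² = (0 + 27)² = 27² = 729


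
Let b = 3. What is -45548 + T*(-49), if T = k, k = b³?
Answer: -46871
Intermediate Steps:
k = 27 (k = 3³ = 27)
T = 27
-45548 + T*(-49) = -45548 + 27*(-49) = -45548 - 1323 = -46871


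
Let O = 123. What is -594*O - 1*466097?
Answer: -539159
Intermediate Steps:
-594*O - 1*466097 = -594*123 - 1*466097 = -73062 - 466097 = -539159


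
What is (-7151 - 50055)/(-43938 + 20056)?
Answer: 28603/11941 ≈ 2.3954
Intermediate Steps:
(-7151 - 50055)/(-43938 + 20056) = -57206/(-23882) = -57206*(-1/23882) = 28603/11941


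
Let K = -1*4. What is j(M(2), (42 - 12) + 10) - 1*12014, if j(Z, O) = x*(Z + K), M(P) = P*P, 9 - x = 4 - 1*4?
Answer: -12014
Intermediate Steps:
K = -4
x = 9 (x = 9 - (4 - 1*4) = 9 - (4 - 4) = 9 - 1*0 = 9 + 0 = 9)
M(P) = P²
j(Z, O) = -36 + 9*Z (j(Z, O) = 9*(Z - 4) = 9*(-4 + Z) = -36 + 9*Z)
j(M(2), (42 - 12) + 10) - 1*12014 = (-36 + 9*2²) - 1*12014 = (-36 + 9*4) - 12014 = (-36 + 36) - 12014 = 0 - 12014 = -12014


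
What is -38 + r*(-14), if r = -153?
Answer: 2104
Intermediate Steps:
-38 + r*(-14) = -38 - 153*(-14) = -38 + 2142 = 2104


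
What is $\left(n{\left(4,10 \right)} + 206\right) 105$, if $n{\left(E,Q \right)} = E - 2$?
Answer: $21840$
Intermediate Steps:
$n{\left(E,Q \right)} = -2 + E$
$\left(n{\left(4,10 \right)} + 206\right) 105 = \left(\left(-2 + 4\right) + 206\right) 105 = \left(2 + 206\right) 105 = 208 \cdot 105 = 21840$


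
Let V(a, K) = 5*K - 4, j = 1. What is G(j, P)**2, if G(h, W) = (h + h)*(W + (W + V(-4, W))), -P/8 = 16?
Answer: 3240000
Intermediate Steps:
V(a, K) = -4 + 5*K
P = -128 (P = -8*16 = -128)
G(h, W) = 2*h*(-4 + 7*W) (G(h, W) = (h + h)*(W + (W + (-4 + 5*W))) = (2*h)*(W + (-4 + 6*W)) = (2*h)*(-4 + 7*W) = 2*h*(-4 + 7*W))
G(j, P)**2 = (2*1*(-4 + 7*(-128)))**2 = (2*1*(-4 - 896))**2 = (2*1*(-900))**2 = (-1800)**2 = 3240000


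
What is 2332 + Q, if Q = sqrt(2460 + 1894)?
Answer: 2332 + sqrt(4354) ≈ 2398.0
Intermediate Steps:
Q = sqrt(4354) ≈ 65.985
2332 + Q = 2332 + sqrt(4354)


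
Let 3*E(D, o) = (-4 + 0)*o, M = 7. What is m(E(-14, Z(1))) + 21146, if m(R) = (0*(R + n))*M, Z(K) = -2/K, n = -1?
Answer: 21146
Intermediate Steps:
E(D, o) = -4*o/3 (E(D, o) = ((-4 + 0)*o)/3 = (-4*o)/3 = -4*o/3)
m(R) = 0 (m(R) = (0*(R - 1))*7 = (0*(-1 + R))*7 = 0*7 = 0)
m(E(-14, Z(1))) + 21146 = 0 + 21146 = 21146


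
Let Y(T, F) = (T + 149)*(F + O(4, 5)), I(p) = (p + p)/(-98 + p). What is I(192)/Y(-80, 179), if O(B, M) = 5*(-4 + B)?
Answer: 64/193499 ≈ 0.00033075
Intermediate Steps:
O(B, M) = -20 + 5*B
I(p) = 2*p/(-98 + p) (I(p) = (2*p)/(-98 + p) = 2*p/(-98 + p))
Y(T, F) = F*(149 + T) (Y(T, F) = (T + 149)*(F + (-20 + 5*4)) = (149 + T)*(F + (-20 + 20)) = (149 + T)*(F + 0) = (149 + T)*F = F*(149 + T))
I(192)/Y(-80, 179) = (2*192/(-98 + 192))/((179*(149 - 80))) = (2*192/94)/((179*69)) = (2*192*(1/94))/12351 = (192/47)*(1/12351) = 64/193499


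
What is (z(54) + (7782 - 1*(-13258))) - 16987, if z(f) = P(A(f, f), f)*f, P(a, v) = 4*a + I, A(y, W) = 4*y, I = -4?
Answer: 50493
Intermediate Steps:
P(a, v) = -4 + 4*a (P(a, v) = 4*a - 4 = -4 + 4*a)
z(f) = f*(-4 + 16*f) (z(f) = (-4 + 4*(4*f))*f = (-4 + 16*f)*f = f*(-4 + 16*f))
(z(54) + (7782 - 1*(-13258))) - 16987 = (4*54*(-1 + 4*54) + (7782 - 1*(-13258))) - 16987 = (4*54*(-1 + 216) + (7782 + 13258)) - 16987 = (4*54*215 + 21040) - 16987 = (46440 + 21040) - 16987 = 67480 - 16987 = 50493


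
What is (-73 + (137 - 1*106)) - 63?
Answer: -105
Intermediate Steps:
(-73 + (137 - 1*106)) - 63 = (-73 + (137 - 106)) - 63 = (-73 + 31) - 63 = -42 - 63 = -105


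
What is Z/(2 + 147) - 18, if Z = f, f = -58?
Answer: -2740/149 ≈ -18.389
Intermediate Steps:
Z = -58
Z/(2 + 147) - 18 = -58/(2 + 147) - 18 = -58/149 - 18 = -2740/149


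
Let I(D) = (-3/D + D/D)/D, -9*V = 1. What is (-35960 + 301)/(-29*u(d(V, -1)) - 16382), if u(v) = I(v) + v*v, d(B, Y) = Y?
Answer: 35659/16295 ≈ 2.1883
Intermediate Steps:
V = -1/9 (V = -1/9*1 = -1/9 ≈ -0.11111)
I(D) = (1 - 3/D)/D (I(D) = (-3/D + 1)/D = (1 - 3/D)/D)
u(v) = v**2 + (-3 + v)/v**2 (u(v) = (-3 + v)/v**2 + v*v = (-3 + v)/v**2 + v**2 = v**2 + (-3 + v)/v**2)
(-35960 + 301)/(-29*u(d(V, -1)) - 16382) = (-35960 + 301)/(-29*(-3 - 1 + (-1)**4)/(-1)**2 - 16382) = -35659/(-29*(-3 - 1 + 1) - 16382) = -35659/(-29*(-3) - 16382) = -35659/(87 - 16382) = -35659/(-16295) = -35659*(-1/16295) = 35659/16295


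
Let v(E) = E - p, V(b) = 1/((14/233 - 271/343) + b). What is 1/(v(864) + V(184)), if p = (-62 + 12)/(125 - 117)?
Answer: 58587020/50985673831 ≈ 0.0011491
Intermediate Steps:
V(b) = 1/(-58341/79919 + b) (V(b) = 1/((14*(1/233) - 271*1/343) + b) = 1/((14/233 - 271/343) + b) = 1/(-58341/79919 + b))
p = -25/4 (p = -50/8 = -50*1/8 = -25/4 ≈ -6.2500)
v(E) = 25/4 + E (v(E) = E - 1*(-25/4) = E + 25/4 = 25/4 + E)
1/(v(864) + V(184)) = 1/((25/4 + 864) + 79919/(-58341 + 79919*184)) = 1/(3481/4 + 79919/(-58341 + 14705096)) = 1/(3481/4 + 79919/14646755) = 1/(50985673831/58587020) = 58587020/50985673831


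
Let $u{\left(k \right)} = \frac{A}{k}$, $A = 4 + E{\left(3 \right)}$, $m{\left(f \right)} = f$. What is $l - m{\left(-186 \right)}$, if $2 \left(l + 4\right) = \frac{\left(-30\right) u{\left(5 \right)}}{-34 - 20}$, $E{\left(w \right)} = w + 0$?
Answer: $\frac{3283}{18} \approx 182.39$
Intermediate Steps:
$E{\left(w \right)} = w$
$A = 7$ ($A = 4 + 3 = 7$)
$u{\left(k \right)} = \frac{7}{k}$
$l = - \frac{65}{18}$ ($l = -4 + \frac{- 30 \cdot \frac{7}{5} \frac{1}{-34 - 20}}{2} = -4 + \frac{- 30 \cdot 7 \cdot \frac{1}{5} \frac{1}{-54}}{2} = -4 + \frac{\left(-30\right) \frac{7}{5} \left(- \frac{1}{54}\right)}{2} = -4 + \frac{\left(-42\right) \left(- \frac{1}{54}\right)}{2} = -4 + \frac{1}{2} \cdot \frac{7}{9} = -4 + \frac{7}{18} = - \frac{65}{18} \approx -3.6111$)
$l - m{\left(-186 \right)} = - \frac{65}{18} - -186 = - \frac{65}{18} + 186 = \frac{3283}{18}$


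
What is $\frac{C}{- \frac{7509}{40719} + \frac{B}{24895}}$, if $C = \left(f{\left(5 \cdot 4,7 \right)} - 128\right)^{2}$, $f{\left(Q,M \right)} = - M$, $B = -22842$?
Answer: $- \frac{6158224492875}{372346651} \approx -16539.0$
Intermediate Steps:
$C = 18225$ ($C = \left(\left(-1\right) 7 - 128\right)^{2} = \left(-7 - 128\right)^{2} = \left(-135\right)^{2} = 18225$)
$\frac{C}{- \frac{7509}{40719} + \frac{B}{24895}} = \frac{18225}{- \frac{7509}{40719} - \frac{22842}{24895}} = \frac{18225}{\left(-7509\right) \frac{1}{40719} - \frac{22842}{24895}} = \frac{18225}{- \frac{2503}{13573} - \frac{22842}{24895}} = \frac{18225}{- \frac{372346651}{337899835}} = 18225 \left(- \frac{337899835}{372346651}\right) = - \frac{6158224492875}{372346651}$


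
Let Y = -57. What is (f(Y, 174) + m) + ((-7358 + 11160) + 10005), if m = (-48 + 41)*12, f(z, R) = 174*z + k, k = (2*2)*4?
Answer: 3821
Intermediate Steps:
k = 16 (k = 4*4 = 16)
f(z, R) = 16 + 174*z (f(z, R) = 174*z + 16 = 16 + 174*z)
m = -84 (m = -7*12 = -84)
(f(Y, 174) + m) + ((-7358 + 11160) + 10005) = ((16 + 174*(-57)) - 84) + ((-7358 + 11160) + 10005) = ((16 - 9918) - 84) + (3802 + 10005) = (-9902 - 84) + 13807 = -9986 + 13807 = 3821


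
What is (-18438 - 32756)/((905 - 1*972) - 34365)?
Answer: 25597/17216 ≈ 1.4868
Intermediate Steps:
(-18438 - 32756)/((905 - 1*972) - 34365) = -51194/((905 - 972) - 34365) = -51194/(-67 - 34365) = -51194/(-34432) = -51194*(-1/34432) = 25597/17216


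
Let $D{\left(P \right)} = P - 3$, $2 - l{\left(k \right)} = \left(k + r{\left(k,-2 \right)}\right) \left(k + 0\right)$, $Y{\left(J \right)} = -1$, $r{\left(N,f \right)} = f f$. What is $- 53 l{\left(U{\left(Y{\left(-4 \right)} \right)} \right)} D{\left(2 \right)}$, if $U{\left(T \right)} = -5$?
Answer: $-159$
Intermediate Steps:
$r{\left(N,f \right)} = f^{2}$
$l{\left(k \right)} = 2 - k \left(4 + k\right)$ ($l{\left(k \right)} = 2 - \left(k + \left(-2\right)^{2}\right) \left(k + 0\right) = 2 - \left(k + 4\right) k = 2 - \left(4 + k\right) k = 2 - k \left(4 + k\right)$)
$D{\left(P \right)} = -3 + P$
$- 53 l{\left(U{\left(Y{\left(-4 \right)} \right)} \right)} D{\left(2 \right)} = - 53 \left(2 - \left(-5\right)^{2} - -20\right) \left(-3 + 2\right) = - 53 \left(2 - 25 + 20\right) \left(-1\right) = - 53 \left(\left(-3\right) \left(-1\right)\right) = \left(-53\right) 3 = -159$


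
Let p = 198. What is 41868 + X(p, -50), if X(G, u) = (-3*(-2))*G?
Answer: 43056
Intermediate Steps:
X(G, u) = 6*G
41868 + X(p, -50) = 41868 + 6*198 = 41868 + 1188 = 43056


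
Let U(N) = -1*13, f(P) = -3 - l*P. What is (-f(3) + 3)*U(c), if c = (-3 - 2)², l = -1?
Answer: -39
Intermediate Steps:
c = 25 (c = (-5)² = 25)
f(P) = -3 + P (f(P) = -3 - (-1)*P = -3 + P)
U(N) = -13
(-f(3) + 3)*U(c) = (-(-3 + 3) + 3)*(-13) = (-1*0 + 3)*(-13) = (0 + 3)*(-13) = 3*(-13) = -39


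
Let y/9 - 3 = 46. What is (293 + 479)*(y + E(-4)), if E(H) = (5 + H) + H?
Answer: 338136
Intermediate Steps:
y = 441 (y = 27 + 9*46 = 27 + 414 = 441)
E(H) = 5 + 2*H
(293 + 479)*(y + E(-4)) = (293 + 479)*(441 + (5 + 2*(-4))) = 772*(441 + (5 - 8)) = 772*(441 - 3) = 772*438 = 338136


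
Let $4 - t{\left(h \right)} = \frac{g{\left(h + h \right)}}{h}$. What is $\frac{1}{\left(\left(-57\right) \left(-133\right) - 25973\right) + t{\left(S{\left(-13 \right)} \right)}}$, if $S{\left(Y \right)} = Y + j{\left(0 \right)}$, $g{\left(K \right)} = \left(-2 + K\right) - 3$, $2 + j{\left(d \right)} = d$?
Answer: $- \frac{3}{55171} \approx -5.4376 \cdot 10^{-5}$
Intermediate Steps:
$j{\left(d \right)} = -2 + d$
$g{\left(K \right)} = -5 + K$
$S{\left(Y \right)} = -2 + Y$ ($S{\left(Y \right)} = Y + \left(-2 + 0\right) = Y - 2 = -2 + Y$)
$t{\left(h \right)} = 4 - \frac{-5 + 2 h}{h}$ ($t{\left(h \right)} = 4 - \frac{-5 + \left(h + h\right)}{h} = 4 - \frac{-5 + 2 h}{h}$)
$\frac{1}{\left(\left(-57\right) \left(-133\right) - 25973\right) + t{\left(S{\left(-13 \right)} \right)}} = \frac{1}{\left(\left(-57\right) \left(-133\right) - 25973\right) + \left(2 + \frac{5}{-2 - 13}\right)} = \frac{1}{\left(7581 - 25973\right) + \left(2 + \frac{5}{-15}\right)} = \frac{1}{-18392 + \left(2 + 5 \left(- \frac{1}{15}\right)\right)} = \frac{1}{-18392 + \left(2 - \frac{1}{3}\right)} = \frac{1}{-18392 + \frac{5}{3}} = \frac{1}{- \frac{55171}{3}} = - \frac{3}{55171}$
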